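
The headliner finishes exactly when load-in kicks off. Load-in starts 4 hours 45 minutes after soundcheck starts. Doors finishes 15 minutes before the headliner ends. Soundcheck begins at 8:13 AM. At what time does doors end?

Load-in starts at 8:13 AM + 285 min = 12:58 PM.
So the headliner ends at 12:58 PM.
Doors ends at 12:58 PM − 15 min = 12:43 PM.

12:43 PM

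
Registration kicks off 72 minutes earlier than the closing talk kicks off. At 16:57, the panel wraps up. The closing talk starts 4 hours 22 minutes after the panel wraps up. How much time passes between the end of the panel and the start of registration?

3 h 10 min

The closing talk starts at 16:57 + 262 min = 21:19.
Registration starts at 21:19 − 72 min = 20:07.
From 16:57 to 20:07 is 3 h 10 min.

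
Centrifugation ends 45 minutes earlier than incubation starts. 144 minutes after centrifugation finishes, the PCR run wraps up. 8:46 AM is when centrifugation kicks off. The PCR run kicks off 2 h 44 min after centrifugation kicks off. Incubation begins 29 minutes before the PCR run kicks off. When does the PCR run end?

The PCR run starts at 8:46 AM + 164 min = 11:30 AM.
Incubation starts at 11:30 AM − 29 min = 11:01 AM.
Centrifugation ends at 11:01 AM − 45 min = 10:16 AM.
The PCR run ends at 10:16 AM + 144 min = 12:40 PM.

12:40 PM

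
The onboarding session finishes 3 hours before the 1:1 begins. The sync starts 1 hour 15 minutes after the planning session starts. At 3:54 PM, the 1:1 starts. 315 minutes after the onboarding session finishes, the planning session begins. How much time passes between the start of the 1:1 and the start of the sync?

The onboarding session ends at 3:54 PM − 180 min = 12:54 PM.
The planning session starts at 12:54 PM + 315 min = 6:09 PM.
The sync starts at 6:09 PM + 75 min = 7:24 PM.
From 3:54 PM to 7:24 PM is 3 hours 30 minutes.

3 hours 30 minutes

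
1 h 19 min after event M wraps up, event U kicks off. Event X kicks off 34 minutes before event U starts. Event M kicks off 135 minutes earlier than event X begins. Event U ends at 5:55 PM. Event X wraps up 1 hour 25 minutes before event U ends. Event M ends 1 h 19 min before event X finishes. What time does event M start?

1:41 PM

Event X ends at 5:55 PM − 85 min = 4:30 PM.
Event M ends at 4:30 PM − 79 min = 3:11 PM.
Event U starts at 3:11 PM + 79 min = 4:30 PM.
Event X starts at 4:30 PM − 34 min = 3:56 PM.
Event M starts at 3:56 PM − 135 min = 1:41 PM.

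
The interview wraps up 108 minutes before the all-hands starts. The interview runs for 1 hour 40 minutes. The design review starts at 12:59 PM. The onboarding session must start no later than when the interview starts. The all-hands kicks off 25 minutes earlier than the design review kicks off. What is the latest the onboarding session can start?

9:06 AM

The all-hands starts at 12:59 PM − 25 min = 12:34 PM.
The interview ends at 12:34 PM − 108 min = 10:46 AM.
The interview starts at 10:46 AM − 100 min = 9:06 AM.
The onboarding session is bounded by the interview, so the latest it can start is 9:06 AM.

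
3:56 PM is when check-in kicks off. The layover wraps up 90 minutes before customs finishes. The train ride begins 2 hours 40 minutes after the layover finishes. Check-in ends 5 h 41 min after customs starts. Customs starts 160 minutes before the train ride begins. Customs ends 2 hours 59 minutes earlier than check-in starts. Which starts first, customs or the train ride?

customs

Customs ends at 3:56 PM − 179 min = 12:57 PM.
The layover ends at 12:57 PM − 90 min = 11:27 AM.
The train ride starts at 11:27 AM + 160 min = 2:07 PM.
Customs starts at 2:07 PM − 160 min = 11:27 AM.
Customs starts at 11:27 AM and the train ride starts at 2:07 PM, so customs is first.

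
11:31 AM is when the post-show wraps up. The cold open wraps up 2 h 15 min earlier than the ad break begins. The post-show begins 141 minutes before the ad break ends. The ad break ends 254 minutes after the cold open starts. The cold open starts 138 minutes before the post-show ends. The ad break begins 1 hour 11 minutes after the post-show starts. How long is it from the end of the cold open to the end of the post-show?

89 minutes

The cold open starts at 11:31 AM − 138 min = 9:13 AM.
The ad break ends at 9:13 AM + 254 min = 1:27 PM.
The post-show starts at 1:27 PM − 141 min = 11:06 AM.
The ad break starts at 11:06 AM + 71 min = 12:17 PM.
The cold open ends at 12:17 PM − 135 min = 10:02 AM.
From 10:02 AM to 11:31 AM is 89 minutes.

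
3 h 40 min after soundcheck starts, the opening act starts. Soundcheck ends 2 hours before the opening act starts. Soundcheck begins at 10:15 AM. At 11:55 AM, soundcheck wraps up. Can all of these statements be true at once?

Yes

The opening act starts at 10:15 AM + 220 min = 1:55 PM.
Soundcheck ends at 1:55 PM − 120 min = 11:55 AM.
That matches the stated 11:55 AM, so the schedule is consistent.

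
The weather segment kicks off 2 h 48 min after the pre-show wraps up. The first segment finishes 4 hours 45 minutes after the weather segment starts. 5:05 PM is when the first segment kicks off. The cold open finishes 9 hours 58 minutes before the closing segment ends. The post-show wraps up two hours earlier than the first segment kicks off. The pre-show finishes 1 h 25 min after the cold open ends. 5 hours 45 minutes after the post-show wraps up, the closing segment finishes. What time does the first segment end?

7:50 PM

The post-show ends at 5:05 PM − 120 min = 3:05 PM.
The closing segment ends at 3:05 PM + 345 min = 8:50 PM.
The cold open ends at 8:50 PM − 598 min = 10:52 AM.
The pre-show ends at 10:52 AM + 85 min = 12:17 PM.
The weather segment starts at 12:17 PM + 168 min = 3:05 PM.
The first segment ends at 3:05 PM + 285 min = 7:50 PM.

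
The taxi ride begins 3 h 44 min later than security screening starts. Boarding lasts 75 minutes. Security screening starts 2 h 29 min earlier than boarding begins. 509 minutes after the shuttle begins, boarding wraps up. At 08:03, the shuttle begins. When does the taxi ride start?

16:32

Boarding ends at 08:03 + 509 min = 16:32.
Boarding starts at 16:32 − 75 min = 15:17.
Security screening starts at 15:17 − 149 min = 12:48.
The taxi ride starts at 12:48 + 224 min = 16:32.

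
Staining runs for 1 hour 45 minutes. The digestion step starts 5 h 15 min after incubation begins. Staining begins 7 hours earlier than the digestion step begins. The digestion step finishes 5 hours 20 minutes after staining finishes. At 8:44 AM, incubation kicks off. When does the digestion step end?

2:04 PM

The digestion step starts at 8:44 AM + 315 min = 1:59 PM.
Staining starts at 1:59 PM − 420 min = 6:59 AM.
Staining ends at 6:59 AM + 105 min = 8:44 AM.
The digestion step ends at 8:44 AM + 320 min = 2:04 PM.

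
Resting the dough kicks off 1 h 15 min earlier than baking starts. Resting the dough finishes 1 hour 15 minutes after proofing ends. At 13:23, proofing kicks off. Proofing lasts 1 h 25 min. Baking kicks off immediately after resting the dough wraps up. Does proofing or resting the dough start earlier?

Proofing ends at 13:23 + 85 min = 14:48.
Resting the dough ends at 14:48 + 75 min = 16:03.
So baking starts at 16:03.
Resting the dough starts at 16:03 − 75 min = 14:48.
Proofing starts at 13:23 and resting the dough starts at 14:48, so proofing is first.

proofing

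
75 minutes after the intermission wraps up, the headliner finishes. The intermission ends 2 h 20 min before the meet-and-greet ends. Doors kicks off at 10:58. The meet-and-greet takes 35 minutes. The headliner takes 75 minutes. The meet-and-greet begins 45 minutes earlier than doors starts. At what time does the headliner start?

The meet-and-greet starts at 10:58 − 45 min = 10:13.
The meet-and-greet ends at 10:13 + 35 min = 10:48.
The intermission ends at 10:48 − 140 min = 08:28.
The headliner ends at 08:28 + 75 min = 09:43.
The headliner starts at 09:43 − 75 min = 08:28.

08:28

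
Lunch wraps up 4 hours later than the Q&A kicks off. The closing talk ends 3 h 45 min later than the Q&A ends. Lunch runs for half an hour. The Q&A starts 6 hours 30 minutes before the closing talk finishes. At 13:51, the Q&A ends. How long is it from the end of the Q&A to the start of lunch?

The closing talk ends at 13:51 + 225 min = 17:36.
The Q&A starts at 17:36 − 390 min = 11:06.
Lunch ends at 11:06 + 240 min = 15:06.
Lunch starts at 15:06 − 30 min = 14:36.
From 13:51 to 14:36 is 45 minutes.

45 minutes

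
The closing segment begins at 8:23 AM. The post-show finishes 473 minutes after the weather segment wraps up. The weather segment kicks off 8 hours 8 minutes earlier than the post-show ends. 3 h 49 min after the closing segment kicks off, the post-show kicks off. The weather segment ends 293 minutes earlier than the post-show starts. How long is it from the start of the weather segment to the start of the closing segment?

The post-show starts at 8:23 AM + 229 min = 12:12 PM.
The weather segment ends at 12:12 PM − 293 min = 7:19 AM.
The post-show ends at 7:19 AM + 473 min = 3:12 PM.
The weather segment starts at 3:12 PM − 488 min = 7:04 AM.
From 7:04 AM to 8:23 AM is 1 hour 19 minutes.

1 hour 19 minutes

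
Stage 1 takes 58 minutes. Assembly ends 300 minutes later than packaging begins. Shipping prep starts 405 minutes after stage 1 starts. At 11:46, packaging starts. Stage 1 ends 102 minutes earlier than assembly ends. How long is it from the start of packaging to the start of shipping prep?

545 minutes

Assembly ends at 11:46 + 300 min = 16:46.
Stage 1 ends at 16:46 − 102 min = 15:04.
Stage 1 starts at 15:04 − 58 min = 14:06.
Shipping prep starts at 14:06 + 405 min = 20:51.
From 11:46 to 20:51 is 545 minutes.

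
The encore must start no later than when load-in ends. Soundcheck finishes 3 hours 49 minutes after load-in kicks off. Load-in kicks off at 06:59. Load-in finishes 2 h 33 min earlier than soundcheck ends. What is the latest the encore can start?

Soundcheck ends at 06:59 + 229 min = 10:48.
Load-in ends at 10:48 − 153 min = 08:15.
The encore is bounded by load-in, so the latest it can start is 08:15.

08:15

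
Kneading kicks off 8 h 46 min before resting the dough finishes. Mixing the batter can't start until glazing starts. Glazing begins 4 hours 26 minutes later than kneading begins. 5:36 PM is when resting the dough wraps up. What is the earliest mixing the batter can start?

Kneading starts at 5:36 PM − 526 min = 8:50 AM.
Glazing starts at 8:50 AM + 266 min = 1:16 PM.
Mixing the batter is bounded by glazing, so the earliest it can start is 1:16 PM.

1:16 PM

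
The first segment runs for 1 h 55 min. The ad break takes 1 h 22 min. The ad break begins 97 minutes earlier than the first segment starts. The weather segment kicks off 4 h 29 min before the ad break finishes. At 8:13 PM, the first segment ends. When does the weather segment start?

The first segment starts at 8:13 PM − 115 min = 6:18 PM.
The ad break starts at 6:18 PM − 97 min = 4:41 PM.
The ad break ends at 4:41 PM + 82 min = 6:03 PM.
The weather segment starts at 6:03 PM − 269 min = 1:34 PM.

1:34 PM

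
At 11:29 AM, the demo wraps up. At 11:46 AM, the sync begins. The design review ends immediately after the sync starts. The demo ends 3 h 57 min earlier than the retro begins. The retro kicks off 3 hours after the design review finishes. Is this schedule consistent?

No

The design review ends at 11:46 AM.
The retro starts at 11:46 AM + 180 min = 2:46 PM.
The demo ends at 2:46 PM − 237 min = 10:49 AM.
But the demo is also said to end at 11:29 AM — a 40-minute conflict.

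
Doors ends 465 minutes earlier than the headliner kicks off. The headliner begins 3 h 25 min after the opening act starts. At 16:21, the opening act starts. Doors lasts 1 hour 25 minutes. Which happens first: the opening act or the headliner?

the opening act

The headliner starts at 16:21 + 205 min = 19:46.
The opening act starts at 16:21 and the headliner starts at 19:46, so the opening act is first.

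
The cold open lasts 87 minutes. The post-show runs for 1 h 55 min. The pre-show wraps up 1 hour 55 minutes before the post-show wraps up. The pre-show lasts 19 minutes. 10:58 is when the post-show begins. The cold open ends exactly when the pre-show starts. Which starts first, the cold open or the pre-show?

The post-show ends at 10:58 + 115 min = 12:53.
The pre-show ends at 12:53 − 115 min = 10:58.
The pre-show starts at 10:58 − 19 min = 10:39.
So the cold open ends at 10:39.
The cold open starts at 10:39 − 87 min = 09:12.
The cold open starts at 09:12 and the pre-show starts at 10:39, so the cold open is first.

the cold open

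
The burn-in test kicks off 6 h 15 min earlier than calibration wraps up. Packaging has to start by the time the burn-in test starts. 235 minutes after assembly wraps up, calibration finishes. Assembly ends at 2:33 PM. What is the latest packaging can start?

Calibration ends at 2:33 PM + 235 min = 6:28 PM.
The burn-in test starts at 6:28 PM − 375 min = 12:13 PM.
Packaging is bounded by the burn-in test, so the latest it can start is 12:13 PM.

12:13 PM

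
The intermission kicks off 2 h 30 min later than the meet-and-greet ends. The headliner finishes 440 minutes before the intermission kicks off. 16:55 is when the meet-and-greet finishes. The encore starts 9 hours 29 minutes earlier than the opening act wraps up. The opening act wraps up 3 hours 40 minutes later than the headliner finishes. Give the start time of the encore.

The intermission starts at 16:55 + 150 min = 19:25.
The headliner ends at 19:25 − 440 min = 12:05.
The opening act ends at 12:05 + 220 min = 15:45.
The encore starts at 15:45 − 569 min = 06:16.

06:16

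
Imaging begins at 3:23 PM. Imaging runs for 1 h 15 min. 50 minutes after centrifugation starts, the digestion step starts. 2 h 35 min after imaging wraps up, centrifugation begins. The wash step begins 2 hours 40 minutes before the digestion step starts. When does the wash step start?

Imaging ends at 3:23 PM + 75 min = 4:38 PM.
Centrifugation starts at 4:38 PM + 155 min = 7:13 PM.
The digestion step starts at 7:13 PM + 50 min = 8:03 PM.
The wash step starts at 8:03 PM − 160 min = 5:23 PM.

5:23 PM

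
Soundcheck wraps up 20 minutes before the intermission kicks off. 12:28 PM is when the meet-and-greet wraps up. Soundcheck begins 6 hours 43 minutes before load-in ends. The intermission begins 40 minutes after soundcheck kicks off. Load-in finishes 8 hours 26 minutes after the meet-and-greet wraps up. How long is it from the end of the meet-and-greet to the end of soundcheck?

2 hours 3 minutes

Load-in ends at 12:28 PM + 506 min = 8:54 PM.
Soundcheck starts at 8:54 PM − 403 min = 2:11 PM.
The intermission starts at 2:11 PM + 40 min = 2:51 PM.
Soundcheck ends at 2:51 PM − 20 min = 2:31 PM.
From 12:28 PM to 2:31 PM is 2 hours 3 minutes.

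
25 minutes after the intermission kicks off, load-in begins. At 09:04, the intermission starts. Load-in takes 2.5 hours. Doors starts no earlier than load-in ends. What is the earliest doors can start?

11:59

Load-in starts at 09:04 + 25 min = 09:29.
Load-in ends at 09:29 + 150 min = 11:59.
Doors is bounded by load-in, so the earliest it can start is 11:59.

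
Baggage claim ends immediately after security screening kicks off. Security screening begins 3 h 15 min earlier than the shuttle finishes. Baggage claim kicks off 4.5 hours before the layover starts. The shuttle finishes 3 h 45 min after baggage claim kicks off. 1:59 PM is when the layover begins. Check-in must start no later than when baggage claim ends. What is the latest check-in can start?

9:59 AM

Baggage claim starts at 1:59 PM − 270 min = 9:29 AM.
The shuttle ends at 9:29 AM + 225 min = 1:14 PM.
Security screening starts at 1:14 PM − 195 min = 9:59 AM.
So baggage claim ends at 9:59 AM.
Check-in is bounded by baggage claim, so the latest it can start is 9:59 AM.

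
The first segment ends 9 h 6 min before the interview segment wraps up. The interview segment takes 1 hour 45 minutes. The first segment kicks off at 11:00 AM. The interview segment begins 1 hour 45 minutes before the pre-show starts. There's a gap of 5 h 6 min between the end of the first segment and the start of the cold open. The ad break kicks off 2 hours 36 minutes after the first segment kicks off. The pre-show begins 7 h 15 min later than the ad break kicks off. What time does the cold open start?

The ad break starts at 11:00 AM + 156 min = 1:36 PM.
The pre-show starts at 1:36 PM + 435 min = 8:51 PM.
The interview segment starts at 8:51 PM − 105 min = 7:06 PM.
The interview segment ends at 7:06 PM + 105 min = 8:51 PM.
The first segment ends at 8:51 PM − 546 min = 11:45 AM.
The cold open starts at 11:45 AM + 306 min = 4:51 PM.

4:51 PM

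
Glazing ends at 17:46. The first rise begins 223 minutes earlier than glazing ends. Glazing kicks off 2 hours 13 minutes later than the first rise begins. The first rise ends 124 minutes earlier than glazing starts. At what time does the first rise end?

The first rise starts at 17:46 − 223 min = 14:03.
Glazing starts at 14:03 + 133 min = 16:16.
The first rise ends at 16:16 − 124 min = 14:12.

14:12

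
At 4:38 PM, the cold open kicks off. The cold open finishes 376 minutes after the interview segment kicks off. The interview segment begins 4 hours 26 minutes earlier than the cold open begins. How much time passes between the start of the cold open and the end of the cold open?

The interview segment starts at 4:38 PM − 266 min = 12:12 PM.
The cold open ends at 12:12 PM + 376 min = 6:28 PM.
From 4:38 PM to 6:28 PM is 1 hour 50 minutes.

1 hour 50 minutes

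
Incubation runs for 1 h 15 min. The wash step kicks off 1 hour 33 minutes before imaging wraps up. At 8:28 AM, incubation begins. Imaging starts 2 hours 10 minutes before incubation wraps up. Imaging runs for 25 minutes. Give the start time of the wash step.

Incubation ends at 8:28 AM + 75 min = 9:43 AM.
Imaging starts at 9:43 AM − 130 min = 7:33 AM.
Imaging ends at 7:33 AM + 25 min = 7:58 AM.
The wash step starts at 7:58 AM − 93 min = 6:25 AM.

6:25 AM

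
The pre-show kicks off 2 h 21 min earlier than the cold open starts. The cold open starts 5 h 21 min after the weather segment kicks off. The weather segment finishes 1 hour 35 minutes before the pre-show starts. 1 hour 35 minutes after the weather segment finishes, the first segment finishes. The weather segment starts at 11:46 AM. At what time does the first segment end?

The cold open starts at 11:46 AM + 321 min = 5:07 PM.
The pre-show starts at 5:07 PM − 141 min = 2:46 PM.
The weather segment ends at 2:46 PM − 95 min = 1:11 PM.
The first segment ends at 1:11 PM + 95 min = 2:46 PM.

2:46 PM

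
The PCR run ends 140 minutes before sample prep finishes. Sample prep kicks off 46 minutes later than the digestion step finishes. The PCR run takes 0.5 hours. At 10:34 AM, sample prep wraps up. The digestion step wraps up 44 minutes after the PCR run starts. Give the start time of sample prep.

The PCR run ends at 10:34 AM − 140 min = 8:14 AM.
The PCR run starts at 8:14 AM − 30 min = 7:44 AM.
The digestion step ends at 7:44 AM + 44 min = 8:28 AM.
Sample prep starts at 8:28 AM + 46 min = 9:14 AM.

9:14 AM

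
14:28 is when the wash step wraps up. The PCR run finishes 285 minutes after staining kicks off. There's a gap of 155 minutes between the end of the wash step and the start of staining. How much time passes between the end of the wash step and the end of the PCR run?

Staining starts at 14:28 + 155 min = 17:03.
The PCR run ends at 17:03 + 285 min = 21:48.
From 14:28 to 21:48 is 7 hours 20 minutes.

7 hours 20 minutes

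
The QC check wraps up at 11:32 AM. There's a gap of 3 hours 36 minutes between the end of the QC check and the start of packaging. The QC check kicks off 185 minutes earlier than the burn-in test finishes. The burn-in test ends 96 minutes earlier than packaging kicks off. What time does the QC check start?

10:27 AM

Packaging starts at 11:32 AM + 216 min = 3:08 PM.
The burn-in test ends at 3:08 PM − 96 min = 1:32 PM.
The QC check starts at 1:32 PM − 185 min = 10:27 AM.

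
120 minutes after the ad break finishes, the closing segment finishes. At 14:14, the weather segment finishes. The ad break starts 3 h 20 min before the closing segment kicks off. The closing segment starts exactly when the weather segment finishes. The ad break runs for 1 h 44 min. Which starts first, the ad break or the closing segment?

The closing segment starts at 14:14.
The ad break starts at 14:14 − 200 min = 10:54.
The ad break starts at 10:54 and the closing segment starts at 14:14, so the ad break is first.

the ad break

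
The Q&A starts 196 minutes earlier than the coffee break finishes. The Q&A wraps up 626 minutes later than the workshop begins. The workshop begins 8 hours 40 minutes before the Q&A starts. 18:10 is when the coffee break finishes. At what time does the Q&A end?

The Q&A starts at 18:10 − 196 min = 14:54.
The workshop starts at 14:54 − 520 min = 06:14.
The Q&A ends at 06:14 + 626 min = 16:40.

16:40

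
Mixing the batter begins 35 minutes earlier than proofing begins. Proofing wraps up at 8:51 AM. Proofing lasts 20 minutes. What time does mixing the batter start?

7:56 AM

Proofing starts at 8:51 AM − 20 min = 8:31 AM.
Mixing the batter starts at 8:31 AM − 35 min = 7:56 AM.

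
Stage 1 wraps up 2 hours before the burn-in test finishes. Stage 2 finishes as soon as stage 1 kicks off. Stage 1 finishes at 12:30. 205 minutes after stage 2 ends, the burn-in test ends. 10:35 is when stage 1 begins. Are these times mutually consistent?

Stage 2 ends at 10:35.
The burn-in test ends at 10:35 + 205 min = 14:00.
Stage 1 ends at 14:00 − 120 min = 12:00.
But stage 1 is also said to end at 12:30 — a 30-minute conflict.

No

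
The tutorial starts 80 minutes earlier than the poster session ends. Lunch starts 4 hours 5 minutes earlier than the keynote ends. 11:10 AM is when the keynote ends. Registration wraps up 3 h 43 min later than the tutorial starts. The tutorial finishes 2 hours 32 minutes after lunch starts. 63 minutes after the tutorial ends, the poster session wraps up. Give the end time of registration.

1:03 PM

Lunch starts at 11:10 AM − 245 min = 7:05 AM.
The tutorial ends at 7:05 AM + 152 min = 9:37 AM.
The poster session ends at 9:37 AM + 63 min = 10:40 AM.
The tutorial starts at 10:40 AM − 80 min = 9:20 AM.
Registration ends at 9:20 AM + 223 min = 1:03 PM.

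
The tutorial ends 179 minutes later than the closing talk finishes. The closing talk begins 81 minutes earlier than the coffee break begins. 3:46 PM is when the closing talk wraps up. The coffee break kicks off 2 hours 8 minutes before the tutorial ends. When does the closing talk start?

3:16 PM

The tutorial ends at 3:46 PM + 179 min = 6:45 PM.
The coffee break starts at 6:45 PM − 128 min = 4:37 PM.
The closing talk starts at 4:37 PM − 81 min = 3:16 PM.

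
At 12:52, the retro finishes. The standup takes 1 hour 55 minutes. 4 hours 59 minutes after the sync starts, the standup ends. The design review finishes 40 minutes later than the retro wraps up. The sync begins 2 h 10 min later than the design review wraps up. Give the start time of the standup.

18:46

The design review ends at 12:52 + 40 min = 13:32.
The sync starts at 13:32 + 130 min = 15:42.
The standup ends at 15:42 + 299 min = 20:41.
The standup starts at 20:41 − 115 min = 18:46.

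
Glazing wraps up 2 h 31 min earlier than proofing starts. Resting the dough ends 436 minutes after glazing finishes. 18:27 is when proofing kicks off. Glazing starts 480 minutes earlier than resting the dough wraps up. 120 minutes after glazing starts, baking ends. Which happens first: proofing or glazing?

glazing

Glazing ends at 18:27 − 151 min = 15:56.
Resting the dough ends at 15:56 + 436 min = 23:12.
Glazing starts at 23:12 − 480 min = 15:12.
Proofing starts at 18:27 and glazing starts at 15:12, so glazing is first.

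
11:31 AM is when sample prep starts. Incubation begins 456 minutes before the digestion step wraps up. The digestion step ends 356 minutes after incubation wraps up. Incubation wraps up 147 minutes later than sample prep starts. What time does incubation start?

Incubation ends at 11:31 AM + 147 min = 1:58 PM.
The digestion step ends at 1:58 PM + 356 min = 7:54 PM.
Incubation starts at 7:54 PM − 456 min = 12:18 PM.

12:18 PM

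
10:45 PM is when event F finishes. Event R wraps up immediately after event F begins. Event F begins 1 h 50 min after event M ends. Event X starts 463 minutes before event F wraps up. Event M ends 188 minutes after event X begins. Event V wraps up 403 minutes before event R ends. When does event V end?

Event X starts at 10:45 PM − 463 min = 3:02 PM.
Event M ends at 3:02 PM + 188 min = 6:10 PM.
Event F starts at 6:10 PM + 110 min = 8:00 PM.
So event R ends at 8:00 PM.
Event V ends at 8:00 PM − 403 min = 1:17 PM.

1:17 PM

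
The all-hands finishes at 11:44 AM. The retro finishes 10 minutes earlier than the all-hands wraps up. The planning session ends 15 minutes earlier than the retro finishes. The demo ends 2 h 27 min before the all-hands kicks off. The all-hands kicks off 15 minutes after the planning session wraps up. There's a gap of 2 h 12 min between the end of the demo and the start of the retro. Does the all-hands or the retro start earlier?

The retro ends at 11:44 AM − 10 min = 11:34 AM.
The planning session ends at 11:34 AM − 15 min = 11:19 AM.
The all-hands starts at 11:19 AM + 15 min = 11:34 AM.
The demo ends at 11:34 AM − 147 min = 9:07 AM.
The retro starts at 9:07 AM + 132 min = 11:19 AM.
The all-hands starts at 11:34 AM and the retro starts at 11:19 AM, so the retro is first.

the retro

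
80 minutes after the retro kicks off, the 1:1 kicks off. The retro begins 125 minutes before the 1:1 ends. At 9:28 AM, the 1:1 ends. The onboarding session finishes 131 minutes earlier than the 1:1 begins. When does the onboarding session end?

The retro starts at 9:28 AM − 125 min = 7:23 AM.
The 1:1 starts at 7:23 AM + 80 min = 8:43 AM.
The onboarding session ends at 8:43 AM − 131 min = 6:32 AM.

6:32 AM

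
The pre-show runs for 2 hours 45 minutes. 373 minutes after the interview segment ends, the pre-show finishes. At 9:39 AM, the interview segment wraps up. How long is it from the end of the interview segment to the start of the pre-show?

The pre-show ends at 9:39 AM + 373 min = 3:52 PM.
The pre-show starts at 3:52 PM − 165 min = 1:07 PM.
From 9:39 AM to 1:07 PM is 208 minutes.

208 minutes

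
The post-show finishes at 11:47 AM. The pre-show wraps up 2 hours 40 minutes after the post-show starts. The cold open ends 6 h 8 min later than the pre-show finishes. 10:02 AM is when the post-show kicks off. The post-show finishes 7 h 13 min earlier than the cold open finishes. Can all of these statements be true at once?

The pre-show ends at 10:02 AM + 160 min = 12:42 PM.
The cold open ends at 12:42 PM + 368 min = 6:50 PM.
The post-show ends at 6:50 PM − 433 min = 11:37 AM.
But the post-show is also said to end at 11:47 AM — a 10-minute conflict.

No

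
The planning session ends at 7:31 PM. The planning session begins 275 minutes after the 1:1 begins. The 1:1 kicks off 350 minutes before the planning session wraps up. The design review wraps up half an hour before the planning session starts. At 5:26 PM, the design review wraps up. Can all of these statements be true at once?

The 1:1 starts at 7:31 PM − 350 min = 1:41 PM.
The planning session starts at 1:41 PM + 275 min = 6:16 PM.
The design review ends at 6:16 PM − 30 min = 5:46 PM.
But the design review is also said to end at 5:26 PM — a 20-minute conflict.

No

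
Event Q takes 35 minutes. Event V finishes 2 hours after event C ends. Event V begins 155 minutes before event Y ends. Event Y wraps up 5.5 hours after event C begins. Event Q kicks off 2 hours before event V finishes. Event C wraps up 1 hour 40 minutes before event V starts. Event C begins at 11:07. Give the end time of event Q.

Event Y ends at 11:07 + 330 min = 16:37.
Event V starts at 16:37 − 155 min = 14:02.
Event C ends at 14:02 − 100 min = 12:22.
Event V ends at 12:22 + 120 min = 14:22.
Event Q starts at 14:22 − 120 min = 12:22.
Event Q ends at 12:22 + 35 min = 12:57.

12:57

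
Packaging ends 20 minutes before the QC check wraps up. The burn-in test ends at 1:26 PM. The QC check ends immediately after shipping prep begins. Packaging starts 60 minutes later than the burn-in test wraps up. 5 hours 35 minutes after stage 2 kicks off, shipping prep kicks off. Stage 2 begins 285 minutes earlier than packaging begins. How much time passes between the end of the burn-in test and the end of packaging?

1 hour 30 minutes

Packaging starts at 1:26 PM + 60 min = 2:26 PM.
Stage 2 starts at 2:26 PM − 285 min = 9:41 AM.
Shipping prep starts at 9:41 AM + 335 min = 3:16 PM.
So the QC check ends at 3:16 PM.
Packaging ends at 3:16 PM − 20 min = 2:56 PM.
From 1:26 PM to 2:56 PM is 1 hour 30 minutes.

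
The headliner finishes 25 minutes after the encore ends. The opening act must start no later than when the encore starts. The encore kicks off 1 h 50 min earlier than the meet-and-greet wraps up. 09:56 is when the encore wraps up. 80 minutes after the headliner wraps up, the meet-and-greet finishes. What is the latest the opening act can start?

The headliner ends at 09:56 + 25 min = 10:21.
The meet-and-greet ends at 10:21 + 80 min = 11:41.
The encore starts at 11:41 − 110 min = 09:51.
The opening act is bounded by the encore, so the latest it can start is 09:51.

09:51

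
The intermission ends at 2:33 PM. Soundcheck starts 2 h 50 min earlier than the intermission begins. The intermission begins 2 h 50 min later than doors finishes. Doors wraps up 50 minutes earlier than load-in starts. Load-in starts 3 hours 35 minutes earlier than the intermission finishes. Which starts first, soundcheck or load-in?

Load-in starts at 2:33 PM − 215 min = 10:58 AM.
Doors ends at 10:58 AM − 50 min = 10:08 AM.
The intermission starts at 10:08 AM + 170 min = 12:58 PM.
Soundcheck starts at 12:58 PM − 170 min = 10:08 AM.
Soundcheck starts at 10:08 AM and load-in starts at 10:58 AM, so soundcheck is first.

soundcheck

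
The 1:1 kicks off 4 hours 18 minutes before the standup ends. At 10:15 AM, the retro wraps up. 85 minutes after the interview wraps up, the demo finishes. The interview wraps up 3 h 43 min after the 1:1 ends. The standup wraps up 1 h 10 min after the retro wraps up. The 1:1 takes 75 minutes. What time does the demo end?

1:30 PM

The standup ends at 10:15 AM + 70 min = 11:25 AM.
The 1:1 starts at 11:25 AM − 258 min = 7:07 AM.
The 1:1 ends at 7:07 AM + 75 min = 8:22 AM.
The interview ends at 8:22 AM + 223 min = 12:05 PM.
The demo ends at 12:05 PM + 85 min = 1:30 PM.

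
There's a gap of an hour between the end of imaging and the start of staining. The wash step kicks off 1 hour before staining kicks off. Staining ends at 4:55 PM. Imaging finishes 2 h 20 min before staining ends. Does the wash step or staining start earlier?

Imaging ends at 4:55 PM − 140 min = 2:35 PM.
Staining starts at 2:35 PM + 60 min = 3:35 PM.
The wash step starts at 3:35 PM − 60 min = 2:35 PM.
The wash step starts at 2:35 PM and staining starts at 3:35 PM, so the wash step is first.

the wash step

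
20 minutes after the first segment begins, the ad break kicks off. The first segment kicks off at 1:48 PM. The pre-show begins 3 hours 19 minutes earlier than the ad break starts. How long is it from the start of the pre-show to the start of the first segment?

The ad break starts at 1:48 PM + 20 min = 2:08 PM.
The pre-show starts at 2:08 PM − 199 min = 10:49 AM.
From 10:49 AM to 1:48 PM is 179 minutes.

179 minutes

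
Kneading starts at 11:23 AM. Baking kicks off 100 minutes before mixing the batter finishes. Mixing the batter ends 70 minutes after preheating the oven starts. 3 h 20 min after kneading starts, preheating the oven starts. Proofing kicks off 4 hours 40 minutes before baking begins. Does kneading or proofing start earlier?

proofing

Preheating the oven starts at 11:23 AM + 200 min = 2:43 PM.
Mixing the batter ends at 2:43 PM + 70 min = 3:53 PM.
Baking starts at 3:53 PM − 100 min = 2:13 PM.
Proofing starts at 2:13 PM − 280 min = 9:33 AM.
Kneading starts at 11:23 AM and proofing starts at 9:33 AM, so proofing is first.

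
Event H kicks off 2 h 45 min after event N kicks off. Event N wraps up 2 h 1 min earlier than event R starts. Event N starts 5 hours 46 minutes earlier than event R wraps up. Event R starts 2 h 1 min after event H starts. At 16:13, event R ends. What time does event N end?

13:12

Event N starts at 16:13 − 346 min = 10:27.
Event H starts at 10:27 + 165 min = 13:12.
Event R starts at 13:12 + 121 min = 15:13.
Event N ends at 15:13 − 121 min = 13:12.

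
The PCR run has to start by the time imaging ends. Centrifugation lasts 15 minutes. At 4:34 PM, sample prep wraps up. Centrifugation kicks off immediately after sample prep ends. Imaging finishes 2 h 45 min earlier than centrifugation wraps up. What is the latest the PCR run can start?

Centrifugation starts at 4:34 PM.
Centrifugation ends at 4:34 PM + 15 min = 4:49 PM.
Imaging ends at 4:49 PM − 165 min = 2:04 PM.
The PCR run is bounded by imaging, so the latest it can start is 2:04 PM.

2:04 PM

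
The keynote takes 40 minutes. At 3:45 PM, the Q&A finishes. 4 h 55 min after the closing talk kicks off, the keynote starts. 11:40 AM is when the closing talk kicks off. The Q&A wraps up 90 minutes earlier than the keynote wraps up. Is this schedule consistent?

Yes

The keynote starts at 11:40 AM + 295 min = 4:35 PM.
The keynote ends at 4:35 PM + 40 min = 5:15 PM.
The Q&A ends at 5:15 PM − 90 min = 3:45 PM.
That matches the stated 3:45 PM, so the schedule is consistent.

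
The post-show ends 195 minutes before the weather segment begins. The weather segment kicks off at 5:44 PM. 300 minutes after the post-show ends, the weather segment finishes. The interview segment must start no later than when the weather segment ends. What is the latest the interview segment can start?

7:29 PM

The post-show ends at 5:44 PM − 195 min = 2:29 PM.
The weather segment ends at 2:29 PM + 300 min = 7:29 PM.
The interview segment is bounded by the weather segment, so the latest it can start is 7:29 PM.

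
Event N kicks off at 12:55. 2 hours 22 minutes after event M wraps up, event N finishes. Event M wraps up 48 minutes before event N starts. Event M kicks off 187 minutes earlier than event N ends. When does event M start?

11:22

Event M ends at 12:55 − 48 min = 12:07.
Event N ends at 12:07 + 142 min = 14:29.
Event M starts at 14:29 − 187 min = 11:22.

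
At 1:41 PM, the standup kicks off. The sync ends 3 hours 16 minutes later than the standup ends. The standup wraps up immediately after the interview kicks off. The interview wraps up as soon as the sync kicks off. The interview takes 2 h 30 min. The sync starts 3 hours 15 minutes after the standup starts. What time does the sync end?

5:42 PM

The sync starts at 1:41 PM + 195 min = 4:56 PM.
So the interview ends at 4:56 PM.
The interview starts at 4:56 PM − 150 min = 2:26 PM.
So the standup ends at 2:26 PM.
The sync ends at 2:26 PM + 196 min = 5:42 PM.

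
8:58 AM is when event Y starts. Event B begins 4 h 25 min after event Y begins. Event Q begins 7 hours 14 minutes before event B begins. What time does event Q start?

Event B starts at 8:58 AM + 265 min = 1:23 PM.
Event Q starts at 1:23 PM − 434 min = 6:09 AM.

6:09 AM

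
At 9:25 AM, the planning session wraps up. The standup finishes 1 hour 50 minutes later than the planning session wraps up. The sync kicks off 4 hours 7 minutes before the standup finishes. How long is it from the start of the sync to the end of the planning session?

137 minutes

The standup ends at 9:25 AM + 110 min = 11:15 AM.
The sync starts at 11:15 AM − 247 min = 7:08 AM.
From 7:08 AM to 9:25 AM is 137 minutes.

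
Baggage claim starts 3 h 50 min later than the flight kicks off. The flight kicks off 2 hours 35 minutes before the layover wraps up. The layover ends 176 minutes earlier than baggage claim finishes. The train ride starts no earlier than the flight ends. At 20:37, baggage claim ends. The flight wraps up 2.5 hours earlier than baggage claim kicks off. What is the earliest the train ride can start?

The layover ends at 20:37 − 176 min = 17:41.
The flight starts at 17:41 − 155 min = 15:06.
Baggage claim starts at 15:06 + 230 min = 18:56.
The flight ends at 18:56 − 150 min = 16:26.
The train ride is bounded by the flight, so the earliest it can start is 16:26.

16:26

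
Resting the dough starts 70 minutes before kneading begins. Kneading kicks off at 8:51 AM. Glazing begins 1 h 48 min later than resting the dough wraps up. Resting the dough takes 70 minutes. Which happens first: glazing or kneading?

Resting the dough starts at 8:51 AM − 70 min = 7:41 AM.
Resting the dough ends at 7:41 AM + 70 min = 8:51 AM.
Glazing starts at 8:51 AM + 108 min = 10:39 AM.
Glazing starts at 10:39 AM and kneading starts at 8:51 AM, so kneading is first.

kneading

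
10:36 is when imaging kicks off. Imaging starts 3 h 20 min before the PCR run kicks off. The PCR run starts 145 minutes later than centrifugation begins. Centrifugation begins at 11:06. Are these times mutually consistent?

No

The PCR run starts at 11:06 + 145 min = 13:31.
Imaging starts at 13:31 − 200 min = 10:11.
But imaging is also said to start at 10:36 — a 25-minute conflict.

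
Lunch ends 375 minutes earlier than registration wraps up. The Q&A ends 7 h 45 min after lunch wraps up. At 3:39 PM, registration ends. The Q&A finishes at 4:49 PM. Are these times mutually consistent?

Lunch ends at 3:39 PM − 375 min = 9:24 AM.
The Q&A ends at 9:24 AM + 465 min = 5:09 PM.
But the Q&A is also said to end at 4:49 PM — a 20-minute conflict.

No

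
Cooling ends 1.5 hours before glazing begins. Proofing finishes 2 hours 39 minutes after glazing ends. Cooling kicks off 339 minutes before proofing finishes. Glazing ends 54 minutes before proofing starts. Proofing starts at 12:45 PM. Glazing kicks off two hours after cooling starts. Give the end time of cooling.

Glazing ends at 12:45 PM − 54 min = 11:51 AM.
Proofing ends at 11:51 AM + 159 min = 2:30 PM.
Cooling starts at 2:30 PM − 339 min = 8:51 AM.
Glazing starts at 8:51 AM + 120 min = 10:51 AM.
Cooling ends at 10:51 AM − 90 min = 9:21 AM.

9:21 AM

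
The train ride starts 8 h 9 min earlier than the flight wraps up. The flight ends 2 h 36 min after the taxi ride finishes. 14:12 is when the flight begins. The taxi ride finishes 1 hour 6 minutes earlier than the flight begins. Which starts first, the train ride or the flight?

the train ride

The taxi ride ends at 14:12 − 66 min = 13:06.
The flight ends at 13:06 + 156 min = 15:42.
The train ride starts at 15:42 − 489 min = 07:33.
The train ride starts at 07:33 and the flight starts at 14:12, so the train ride is first.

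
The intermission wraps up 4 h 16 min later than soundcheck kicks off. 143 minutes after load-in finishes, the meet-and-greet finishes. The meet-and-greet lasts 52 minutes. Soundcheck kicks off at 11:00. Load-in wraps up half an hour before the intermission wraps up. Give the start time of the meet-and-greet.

16:17

The intermission ends at 11:00 + 256 min = 15:16.
Load-in ends at 15:16 − 30 min = 14:46.
The meet-and-greet ends at 14:46 + 143 min = 17:09.
The meet-and-greet starts at 17:09 − 52 min = 16:17.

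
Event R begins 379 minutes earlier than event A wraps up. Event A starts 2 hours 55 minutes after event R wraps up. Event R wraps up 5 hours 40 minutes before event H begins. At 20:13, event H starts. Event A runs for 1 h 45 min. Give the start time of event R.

Event R ends at 20:13 − 340 min = 14:33.
Event A starts at 14:33 + 175 min = 17:28.
Event A ends at 17:28 + 105 min = 19:13.
Event R starts at 19:13 − 379 min = 12:54.

12:54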